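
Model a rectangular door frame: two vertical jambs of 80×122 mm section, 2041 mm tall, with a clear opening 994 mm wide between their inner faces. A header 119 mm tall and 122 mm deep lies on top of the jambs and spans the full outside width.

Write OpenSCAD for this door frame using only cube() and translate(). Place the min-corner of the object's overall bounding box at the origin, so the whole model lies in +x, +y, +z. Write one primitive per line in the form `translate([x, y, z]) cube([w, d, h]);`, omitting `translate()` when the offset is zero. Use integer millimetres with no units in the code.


cube([80, 122, 2041]);
translate([1074, 0, 0]) cube([80, 122, 2041]);
translate([0, 0, 2041]) cube([1154, 122, 119]);


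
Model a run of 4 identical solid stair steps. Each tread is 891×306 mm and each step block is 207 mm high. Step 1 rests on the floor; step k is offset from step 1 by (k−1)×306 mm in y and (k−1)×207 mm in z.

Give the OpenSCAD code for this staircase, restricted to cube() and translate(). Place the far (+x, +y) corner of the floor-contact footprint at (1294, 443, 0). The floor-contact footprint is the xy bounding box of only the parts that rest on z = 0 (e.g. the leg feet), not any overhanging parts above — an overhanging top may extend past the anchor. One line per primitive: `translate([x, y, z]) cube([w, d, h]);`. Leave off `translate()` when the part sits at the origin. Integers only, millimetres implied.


translate([403, 137, 0]) cube([891, 306, 207]);
translate([403, 443, 207]) cube([891, 306, 207]);
translate([403, 749, 414]) cube([891, 306, 207]);
translate([403, 1055, 621]) cube([891, 306, 207]);


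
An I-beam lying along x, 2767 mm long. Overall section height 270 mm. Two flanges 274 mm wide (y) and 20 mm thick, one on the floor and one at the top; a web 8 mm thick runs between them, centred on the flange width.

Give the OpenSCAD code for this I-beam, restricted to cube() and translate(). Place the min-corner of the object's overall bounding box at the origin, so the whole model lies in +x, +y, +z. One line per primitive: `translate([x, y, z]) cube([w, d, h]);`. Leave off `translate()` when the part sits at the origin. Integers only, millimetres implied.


cube([2767, 274, 20]);
translate([0, 133, 20]) cube([2767, 8, 230]);
translate([0, 0, 250]) cube([2767, 274, 20]);


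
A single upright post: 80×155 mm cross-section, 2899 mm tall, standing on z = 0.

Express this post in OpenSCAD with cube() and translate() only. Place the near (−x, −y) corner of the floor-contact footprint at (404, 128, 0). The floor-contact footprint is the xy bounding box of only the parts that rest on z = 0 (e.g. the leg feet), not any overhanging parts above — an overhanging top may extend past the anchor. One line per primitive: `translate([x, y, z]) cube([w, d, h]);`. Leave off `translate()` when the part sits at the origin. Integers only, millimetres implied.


translate([404, 128, 0]) cube([80, 155, 2899]);


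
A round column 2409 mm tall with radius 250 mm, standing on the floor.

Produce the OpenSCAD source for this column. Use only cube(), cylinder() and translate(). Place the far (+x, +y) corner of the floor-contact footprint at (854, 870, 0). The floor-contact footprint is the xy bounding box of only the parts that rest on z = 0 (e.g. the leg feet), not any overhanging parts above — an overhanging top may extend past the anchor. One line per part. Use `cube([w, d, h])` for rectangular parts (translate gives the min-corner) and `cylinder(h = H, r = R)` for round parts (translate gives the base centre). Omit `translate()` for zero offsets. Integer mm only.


translate([604, 620, 0]) cylinder(h = 2409, r = 250);


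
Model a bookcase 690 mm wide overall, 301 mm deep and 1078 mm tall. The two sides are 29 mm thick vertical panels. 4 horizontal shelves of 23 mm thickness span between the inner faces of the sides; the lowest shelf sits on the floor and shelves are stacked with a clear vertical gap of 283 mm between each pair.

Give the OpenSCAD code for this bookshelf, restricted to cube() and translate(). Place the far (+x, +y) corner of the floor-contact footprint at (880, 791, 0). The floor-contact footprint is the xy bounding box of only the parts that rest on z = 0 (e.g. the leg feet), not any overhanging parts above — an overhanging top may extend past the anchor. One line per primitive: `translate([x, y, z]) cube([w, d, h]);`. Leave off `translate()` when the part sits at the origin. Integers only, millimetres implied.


translate([190, 490, 0]) cube([29, 301, 1078]);
translate([851, 490, 0]) cube([29, 301, 1078]);
translate([219, 490, 0]) cube([632, 301, 23]);
translate([219, 490, 306]) cube([632, 301, 23]);
translate([219, 490, 612]) cube([632, 301, 23]);
translate([219, 490, 918]) cube([632, 301, 23]);


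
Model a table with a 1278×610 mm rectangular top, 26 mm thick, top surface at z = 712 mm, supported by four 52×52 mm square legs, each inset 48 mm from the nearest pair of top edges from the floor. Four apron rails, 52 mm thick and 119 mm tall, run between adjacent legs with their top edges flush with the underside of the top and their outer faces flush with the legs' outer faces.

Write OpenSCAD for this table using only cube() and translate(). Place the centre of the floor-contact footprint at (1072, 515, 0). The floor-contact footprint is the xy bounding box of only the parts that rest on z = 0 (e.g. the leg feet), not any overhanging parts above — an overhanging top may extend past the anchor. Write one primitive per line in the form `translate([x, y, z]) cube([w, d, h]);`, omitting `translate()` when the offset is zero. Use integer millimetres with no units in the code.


// leg_h = 712 - 26 = 686
// apron z = 686 - 119 = 567
translate([433, 210, 686]) cube([1278, 610, 26]);
translate([481, 258, 0]) cube([52, 52, 686]);
translate([1611, 258, 0]) cube([52, 52, 686]);
translate([481, 720, 0]) cube([52, 52, 686]);
translate([1611, 720, 0]) cube([52, 52, 686]);
translate([533, 258, 567]) cube([1078, 52, 119]);
translate([533, 720, 567]) cube([1078, 52, 119]);
translate([481, 310, 567]) cube([52, 410, 119]);
translate([1611, 310, 567]) cube([52, 410, 119]);


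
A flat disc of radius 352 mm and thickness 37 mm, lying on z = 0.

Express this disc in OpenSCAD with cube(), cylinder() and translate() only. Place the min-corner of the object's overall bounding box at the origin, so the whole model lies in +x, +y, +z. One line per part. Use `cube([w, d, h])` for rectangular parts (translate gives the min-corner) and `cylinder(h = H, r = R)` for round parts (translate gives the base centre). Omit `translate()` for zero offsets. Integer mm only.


translate([352, 352, 0]) cylinder(h = 37, r = 352);


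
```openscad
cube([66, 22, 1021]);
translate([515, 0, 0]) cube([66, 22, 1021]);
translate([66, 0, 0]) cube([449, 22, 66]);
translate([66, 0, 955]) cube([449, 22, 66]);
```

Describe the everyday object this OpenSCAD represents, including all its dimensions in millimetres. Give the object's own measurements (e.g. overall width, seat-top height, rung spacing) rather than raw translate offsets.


A rectangular picture frame lying in the x–z plane (depth along y). The opening is 449 mm wide (x) by 889 mm tall (z), surrounded by a border 66 mm wide on all four sides. The frame is 22 mm deep and is made of two full-height vertical stiles with two horizontal rails fitted between them.


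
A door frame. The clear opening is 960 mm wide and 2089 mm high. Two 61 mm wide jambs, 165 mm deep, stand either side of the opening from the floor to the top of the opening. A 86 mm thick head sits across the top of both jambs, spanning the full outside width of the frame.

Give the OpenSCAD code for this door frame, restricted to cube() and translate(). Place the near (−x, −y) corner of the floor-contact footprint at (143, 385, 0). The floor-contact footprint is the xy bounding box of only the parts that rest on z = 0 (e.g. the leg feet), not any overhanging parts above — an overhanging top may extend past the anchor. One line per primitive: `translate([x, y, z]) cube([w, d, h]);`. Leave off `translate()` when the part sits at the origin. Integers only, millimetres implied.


translate([143, 385, 0]) cube([61, 165, 2089]);
translate([1164, 385, 0]) cube([61, 165, 2089]);
translate([143, 385, 2089]) cube([1082, 165, 86]);


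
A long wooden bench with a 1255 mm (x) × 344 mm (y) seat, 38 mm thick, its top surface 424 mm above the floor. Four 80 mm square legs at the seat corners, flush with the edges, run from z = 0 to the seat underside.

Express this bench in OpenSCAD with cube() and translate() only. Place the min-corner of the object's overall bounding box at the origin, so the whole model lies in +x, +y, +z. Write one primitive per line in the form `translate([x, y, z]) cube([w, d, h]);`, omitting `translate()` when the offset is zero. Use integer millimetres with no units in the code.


translate([0, 0, 386]) cube([1255, 344, 38]);
cube([80, 80, 386]);
translate([0, 264, 0]) cube([80, 80, 386]);
translate([1175, 0, 0]) cube([80, 80, 386]);
translate([1175, 264, 0]) cube([80, 80, 386]);


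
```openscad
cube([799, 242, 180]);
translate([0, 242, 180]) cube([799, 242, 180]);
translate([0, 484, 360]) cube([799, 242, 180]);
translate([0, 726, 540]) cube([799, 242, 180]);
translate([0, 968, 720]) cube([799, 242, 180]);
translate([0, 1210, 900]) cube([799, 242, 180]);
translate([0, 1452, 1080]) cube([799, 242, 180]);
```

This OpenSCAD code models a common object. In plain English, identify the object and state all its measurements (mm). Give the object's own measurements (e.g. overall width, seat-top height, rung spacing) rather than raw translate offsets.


A straight staircase of 7 solid steps. Each step is 799 mm wide (x), 242 mm deep (y, the going) and 180 mm tall (the rise). The first step rests on the floor; each subsequent step sits one going further in +y and one rise higher in +z, directly behind and above the previous step with no overlap.


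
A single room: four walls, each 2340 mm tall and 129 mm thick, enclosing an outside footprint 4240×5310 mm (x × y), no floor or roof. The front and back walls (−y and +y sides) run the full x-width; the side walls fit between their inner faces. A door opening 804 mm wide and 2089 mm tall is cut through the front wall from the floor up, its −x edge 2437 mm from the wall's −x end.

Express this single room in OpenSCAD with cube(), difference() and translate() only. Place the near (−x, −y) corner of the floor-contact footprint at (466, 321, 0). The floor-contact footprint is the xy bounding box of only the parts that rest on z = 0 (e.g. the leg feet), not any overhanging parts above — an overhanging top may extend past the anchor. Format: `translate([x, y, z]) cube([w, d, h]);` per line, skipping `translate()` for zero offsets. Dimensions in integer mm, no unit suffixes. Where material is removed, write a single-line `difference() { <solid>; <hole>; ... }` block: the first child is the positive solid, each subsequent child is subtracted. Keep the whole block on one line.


difference() { translate([466, 321, 0]) cube([4240, 129, 2340]); translate([2903, 321, 0]) cube([804, 129, 2089]); }
translate([466, 5502, 0]) cube([4240, 129, 2340]);
translate([466, 450, 0]) cube([129, 5052, 2340]);
translate([4577, 450, 0]) cube([129, 5052, 2340]);


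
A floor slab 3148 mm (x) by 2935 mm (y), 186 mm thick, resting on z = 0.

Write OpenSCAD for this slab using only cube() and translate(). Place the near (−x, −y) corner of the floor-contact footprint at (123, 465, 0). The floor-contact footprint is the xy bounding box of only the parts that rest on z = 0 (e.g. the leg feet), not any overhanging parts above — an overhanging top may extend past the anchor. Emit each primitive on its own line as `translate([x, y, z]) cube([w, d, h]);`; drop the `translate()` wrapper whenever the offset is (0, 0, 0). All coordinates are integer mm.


translate([123, 465, 0]) cube([3148, 2935, 186]);


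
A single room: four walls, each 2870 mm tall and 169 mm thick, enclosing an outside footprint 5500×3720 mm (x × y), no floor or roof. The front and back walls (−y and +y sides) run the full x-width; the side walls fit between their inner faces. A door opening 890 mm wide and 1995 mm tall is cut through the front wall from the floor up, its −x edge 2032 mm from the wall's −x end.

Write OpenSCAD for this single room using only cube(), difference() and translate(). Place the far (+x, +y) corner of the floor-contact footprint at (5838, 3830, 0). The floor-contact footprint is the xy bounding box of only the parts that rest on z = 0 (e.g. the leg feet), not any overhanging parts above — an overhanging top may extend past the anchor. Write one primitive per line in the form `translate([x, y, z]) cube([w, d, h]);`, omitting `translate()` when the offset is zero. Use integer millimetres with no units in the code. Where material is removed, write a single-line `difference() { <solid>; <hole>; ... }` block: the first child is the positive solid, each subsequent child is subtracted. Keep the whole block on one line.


difference() { translate([338, 110, 0]) cube([5500, 169, 2870]); translate([2370, 110, 0]) cube([890, 169, 1995]); }
translate([338, 3661, 0]) cube([5500, 169, 2870]);
translate([338, 279, 0]) cube([169, 3382, 2870]);
translate([5669, 279, 0]) cube([169, 3382, 2870]);


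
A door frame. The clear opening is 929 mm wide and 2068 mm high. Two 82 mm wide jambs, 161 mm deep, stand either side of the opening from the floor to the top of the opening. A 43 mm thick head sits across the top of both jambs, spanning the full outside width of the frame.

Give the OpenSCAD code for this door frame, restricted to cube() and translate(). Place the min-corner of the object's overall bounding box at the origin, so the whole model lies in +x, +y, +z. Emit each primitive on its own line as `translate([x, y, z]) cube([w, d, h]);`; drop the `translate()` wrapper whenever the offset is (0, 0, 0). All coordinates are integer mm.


cube([82, 161, 2068]);
translate([1011, 0, 0]) cube([82, 161, 2068]);
translate([0, 0, 2068]) cube([1093, 161, 43]);


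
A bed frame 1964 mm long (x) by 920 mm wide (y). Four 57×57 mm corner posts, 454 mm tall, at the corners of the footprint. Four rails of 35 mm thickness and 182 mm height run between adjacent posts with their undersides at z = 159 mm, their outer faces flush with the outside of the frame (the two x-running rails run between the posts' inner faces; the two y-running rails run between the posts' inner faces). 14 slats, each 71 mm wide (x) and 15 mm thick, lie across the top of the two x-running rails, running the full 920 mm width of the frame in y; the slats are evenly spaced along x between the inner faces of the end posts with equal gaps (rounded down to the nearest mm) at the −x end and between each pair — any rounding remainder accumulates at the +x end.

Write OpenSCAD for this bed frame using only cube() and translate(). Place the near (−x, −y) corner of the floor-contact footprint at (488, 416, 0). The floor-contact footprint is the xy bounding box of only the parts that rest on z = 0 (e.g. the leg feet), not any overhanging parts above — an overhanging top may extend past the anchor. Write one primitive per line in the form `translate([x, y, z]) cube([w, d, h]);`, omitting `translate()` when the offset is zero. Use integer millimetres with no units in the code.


// slat z = rail_z + rail_h = 159 + 182 = 341
// slat gap = ⌊(1850 − 14·71) / 15⌋ = 57
translate([488, 416, 0]) cube([57, 57, 454]);
translate([488, 1279, 0]) cube([57, 57, 454]);
translate([2395, 416, 0]) cube([57, 57, 454]);
translate([2395, 1279, 0]) cube([57, 57, 454]);
translate([545, 416, 159]) cube([1850, 35, 182]);
translate([545, 1301, 159]) cube([1850, 35, 182]);
translate([488, 473, 159]) cube([35, 806, 182]);
translate([2417, 473, 159]) cube([35, 806, 182]);
translate([602, 416, 341]) cube([71, 920, 15]);
translate([730, 416, 341]) cube([71, 920, 15]);
translate([858, 416, 341]) cube([71, 920, 15]);
translate([986, 416, 341]) cube([71, 920, 15]);
translate([1114, 416, 341]) cube([71, 920, 15]);
translate([1242, 416, 341]) cube([71, 920, 15]);
translate([1370, 416, 341]) cube([71, 920, 15]);
translate([1498, 416, 341]) cube([71, 920, 15]);
translate([1626, 416, 341]) cube([71, 920, 15]);
translate([1754, 416, 341]) cube([71, 920, 15]);
translate([1882, 416, 341]) cube([71, 920, 15]);
translate([2010, 416, 341]) cube([71, 920, 15]);
translate([2138, 416, 341]) cube([71, 920, 15]);
translate([2266, 416, 341]) cube([71, 920, 15]);


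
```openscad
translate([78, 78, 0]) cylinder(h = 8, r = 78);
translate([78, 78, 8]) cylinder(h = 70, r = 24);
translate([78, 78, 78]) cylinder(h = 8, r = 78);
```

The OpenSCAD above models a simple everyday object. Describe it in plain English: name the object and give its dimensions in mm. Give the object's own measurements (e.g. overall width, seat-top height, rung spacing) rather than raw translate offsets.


A spool: two coaxial disc flanges of radius 78 mm and thickness 8 mm, joined by a core cylinder of radius 24 mm and height 70 mm. The lower flange rests on z = 0 and the three cylinders share a vertical axis.


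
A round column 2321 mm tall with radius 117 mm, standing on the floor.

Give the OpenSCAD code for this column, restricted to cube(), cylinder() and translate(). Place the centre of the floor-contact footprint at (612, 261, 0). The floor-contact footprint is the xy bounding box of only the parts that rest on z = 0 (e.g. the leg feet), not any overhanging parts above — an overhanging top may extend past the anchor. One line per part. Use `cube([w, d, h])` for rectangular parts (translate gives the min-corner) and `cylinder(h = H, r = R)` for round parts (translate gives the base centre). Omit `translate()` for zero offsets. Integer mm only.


translate([612, 261, 0]) cylinder(h = 2321, r = 117);


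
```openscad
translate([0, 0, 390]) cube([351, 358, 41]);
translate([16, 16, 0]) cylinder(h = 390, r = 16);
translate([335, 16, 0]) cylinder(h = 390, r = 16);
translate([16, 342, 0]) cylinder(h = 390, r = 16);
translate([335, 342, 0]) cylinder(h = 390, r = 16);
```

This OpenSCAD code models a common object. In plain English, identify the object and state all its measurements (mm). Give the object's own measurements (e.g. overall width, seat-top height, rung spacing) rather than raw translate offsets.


A four-legged stool. The seat is a 351×358×41 mm slab whose top surface is at z = 431 mm; four round legs, each 32 mm in diameter, run from the floor (z = 0) to the underside of the seat, each leg's axis is inset half a diameter from the nearest pair of seat edges (so the leg's bounding box is flush with the corner).


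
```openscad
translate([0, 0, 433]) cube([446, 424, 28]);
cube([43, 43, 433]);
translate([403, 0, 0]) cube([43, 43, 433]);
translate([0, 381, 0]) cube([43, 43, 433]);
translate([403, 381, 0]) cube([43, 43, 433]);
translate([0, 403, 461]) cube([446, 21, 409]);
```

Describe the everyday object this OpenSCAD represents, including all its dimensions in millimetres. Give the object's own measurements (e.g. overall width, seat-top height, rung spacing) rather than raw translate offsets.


A chair. The seat is a 446×424×28 mm slab with its top at z = 461 mm, on four 43×43 mm corner legs (flush with the seat edges, standing on z = 0). A flat backrest 21 mm thick, 409 mm tall, spans the full seat width and rises from the seat top along its +y edge, rear face flush with the rear of the seat.


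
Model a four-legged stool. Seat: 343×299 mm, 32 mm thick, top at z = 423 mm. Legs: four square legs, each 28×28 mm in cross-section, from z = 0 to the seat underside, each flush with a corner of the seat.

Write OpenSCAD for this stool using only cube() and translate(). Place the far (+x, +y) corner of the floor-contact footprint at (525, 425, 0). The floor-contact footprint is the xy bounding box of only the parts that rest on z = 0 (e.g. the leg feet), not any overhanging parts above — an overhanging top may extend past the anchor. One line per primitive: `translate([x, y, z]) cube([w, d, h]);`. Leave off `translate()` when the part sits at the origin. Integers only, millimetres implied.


translate([182, 126, 391]) cube([343, 299, 32]);
translate([182, 126, 0]) cube([28, 28, 391]);
translate([497, 126, 0]) cube([28, 28, 391]);
translate([182, 397, 0]) cube([28, 28, 391]);
translate([497, 397, 0]) cube([28, 28, 391]);


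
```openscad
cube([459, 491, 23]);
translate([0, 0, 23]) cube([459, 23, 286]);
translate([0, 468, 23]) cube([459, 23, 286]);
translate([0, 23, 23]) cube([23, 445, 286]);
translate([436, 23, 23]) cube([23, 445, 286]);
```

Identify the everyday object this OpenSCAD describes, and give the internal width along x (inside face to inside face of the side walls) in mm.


An open box. The internal width is 413 mm.

A 459×491 base slab with four walls standing on it — an open box. The base is 459 mm wide and the walls are 23 mm thick, so the internal width is 459 − 2 × 23 = 413 mm.


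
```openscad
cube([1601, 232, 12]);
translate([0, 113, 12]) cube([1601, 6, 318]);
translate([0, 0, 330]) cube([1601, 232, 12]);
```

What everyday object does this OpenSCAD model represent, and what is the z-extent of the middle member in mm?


An I-beam. The web height is 318 mm.

Two wide flanges with a thin centred web — an I-beam. Overall 342 mm minus two 12 mm flanges gives a web of 342 − 2·12 = 318 mm.


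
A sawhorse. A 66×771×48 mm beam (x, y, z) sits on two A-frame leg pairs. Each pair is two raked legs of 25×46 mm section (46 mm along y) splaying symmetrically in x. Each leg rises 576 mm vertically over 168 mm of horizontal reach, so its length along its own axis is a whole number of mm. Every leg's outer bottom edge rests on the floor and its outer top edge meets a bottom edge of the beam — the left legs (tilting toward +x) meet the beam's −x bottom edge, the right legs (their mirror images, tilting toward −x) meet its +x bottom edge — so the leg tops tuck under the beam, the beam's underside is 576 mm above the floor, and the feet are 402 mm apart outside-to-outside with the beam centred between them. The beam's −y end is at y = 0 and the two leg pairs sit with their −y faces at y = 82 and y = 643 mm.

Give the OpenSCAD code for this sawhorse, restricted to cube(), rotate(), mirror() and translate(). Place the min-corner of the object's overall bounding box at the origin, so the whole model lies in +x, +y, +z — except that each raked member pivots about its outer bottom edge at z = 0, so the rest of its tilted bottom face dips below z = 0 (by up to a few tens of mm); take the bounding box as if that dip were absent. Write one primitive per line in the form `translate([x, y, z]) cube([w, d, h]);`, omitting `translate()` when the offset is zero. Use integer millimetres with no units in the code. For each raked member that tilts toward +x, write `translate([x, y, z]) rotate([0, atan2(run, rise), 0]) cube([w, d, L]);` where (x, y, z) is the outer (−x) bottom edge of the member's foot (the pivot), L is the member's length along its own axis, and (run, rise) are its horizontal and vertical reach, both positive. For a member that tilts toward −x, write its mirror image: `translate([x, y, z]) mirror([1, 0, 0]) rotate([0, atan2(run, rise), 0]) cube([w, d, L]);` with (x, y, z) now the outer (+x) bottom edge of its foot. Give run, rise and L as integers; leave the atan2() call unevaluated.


translate([168, 0, 576]) cube([66, 771, 48]);
translate([0, 82, 0]) rotate([0, atan2(168, 576), 0]) cube([25, 46, 600]);
translate([402, 82, 0]) mirror([1, 0, 0]) rotate([0, atan2(168, 576), 0]) cube([25, 46, 600]);
translate([0, 643, 0]) rotate([0, atan2(168, 576), 0]) cube([25, 46, 600]);
translate([402, 643, 0]) mirror([1, 0, 0]) rotate([0, atan2(168, 576), 0]) cube([25, 46, 600]);


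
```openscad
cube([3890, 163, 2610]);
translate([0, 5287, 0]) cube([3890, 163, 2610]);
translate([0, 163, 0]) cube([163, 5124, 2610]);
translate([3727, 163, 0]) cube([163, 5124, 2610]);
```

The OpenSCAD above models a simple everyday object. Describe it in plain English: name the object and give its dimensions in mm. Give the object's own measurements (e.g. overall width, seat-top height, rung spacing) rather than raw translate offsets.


The wall frame of a small rectangular building: four walls, each 2610 mm tall and 163 mm thick, enclosing a footprint 3890 mm (x) by 5450 mm (y) outside-to-outside, with no floor or roof. The front and back walls (the −y and +y sides) span the full width; the two side walls fit between them.


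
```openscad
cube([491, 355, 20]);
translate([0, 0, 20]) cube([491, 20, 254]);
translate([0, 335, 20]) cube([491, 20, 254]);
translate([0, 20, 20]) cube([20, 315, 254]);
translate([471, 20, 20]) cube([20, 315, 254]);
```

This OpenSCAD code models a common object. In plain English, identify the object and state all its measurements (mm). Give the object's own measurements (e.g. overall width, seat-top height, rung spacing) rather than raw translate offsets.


An open-topped rectangular box: outside dimensions 491×355×274 mm, with a uniform wall and base thickness of 20 mm. The base is a full 491×355 slab on the floor; four walls sit on top of the base. The front and back walls (the −y and +y sides) span the full width; the two side walls fit between them.


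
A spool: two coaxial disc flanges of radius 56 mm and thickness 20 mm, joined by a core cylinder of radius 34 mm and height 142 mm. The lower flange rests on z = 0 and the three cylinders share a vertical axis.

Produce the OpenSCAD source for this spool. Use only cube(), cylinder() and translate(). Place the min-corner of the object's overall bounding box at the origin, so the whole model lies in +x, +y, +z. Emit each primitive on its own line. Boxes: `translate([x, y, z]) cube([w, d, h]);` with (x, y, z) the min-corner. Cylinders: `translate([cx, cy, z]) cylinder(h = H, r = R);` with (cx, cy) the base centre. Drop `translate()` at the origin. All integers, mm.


translate([56, 56, 0]) cylinder(h = 20, r = 56);
translate([56, 56, 20]) cylinder(h = 142, r = 34);
translate([56, 56, 162]) cylinder(h = 20, r = 56);


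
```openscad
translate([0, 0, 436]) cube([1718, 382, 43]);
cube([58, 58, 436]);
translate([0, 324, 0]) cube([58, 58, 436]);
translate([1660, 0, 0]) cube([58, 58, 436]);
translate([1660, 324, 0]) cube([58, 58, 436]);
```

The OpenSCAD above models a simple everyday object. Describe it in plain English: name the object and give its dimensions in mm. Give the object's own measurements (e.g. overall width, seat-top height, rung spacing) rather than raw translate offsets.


A long wooden bench with a 1718 mm (x) × 382 mm (y) seat, 43 mm thick, its top surface 479 mm above the floor. Four 58 mm square legs at the seat corners, flush with the edges, run from z = 0 to the seat underside.


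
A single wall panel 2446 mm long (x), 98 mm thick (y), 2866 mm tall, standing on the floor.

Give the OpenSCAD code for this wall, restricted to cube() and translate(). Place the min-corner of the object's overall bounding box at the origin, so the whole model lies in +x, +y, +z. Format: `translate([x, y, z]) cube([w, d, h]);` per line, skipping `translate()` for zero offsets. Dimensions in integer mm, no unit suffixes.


cube([2446, 98, 2866]);


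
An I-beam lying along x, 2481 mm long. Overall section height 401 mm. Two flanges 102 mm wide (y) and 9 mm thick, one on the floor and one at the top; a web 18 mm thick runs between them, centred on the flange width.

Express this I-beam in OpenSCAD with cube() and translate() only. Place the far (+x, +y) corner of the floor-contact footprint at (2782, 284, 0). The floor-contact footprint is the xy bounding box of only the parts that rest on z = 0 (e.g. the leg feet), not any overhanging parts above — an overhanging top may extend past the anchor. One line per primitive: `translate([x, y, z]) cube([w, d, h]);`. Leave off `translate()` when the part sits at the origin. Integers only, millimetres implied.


translate([301, 182, 0]) cube([2481, 102, 9]);
translate([301, 224, 9]) cube([2481, 18, 383]);
translate([301, 182, 392]) cube([2481, 102, 9]);


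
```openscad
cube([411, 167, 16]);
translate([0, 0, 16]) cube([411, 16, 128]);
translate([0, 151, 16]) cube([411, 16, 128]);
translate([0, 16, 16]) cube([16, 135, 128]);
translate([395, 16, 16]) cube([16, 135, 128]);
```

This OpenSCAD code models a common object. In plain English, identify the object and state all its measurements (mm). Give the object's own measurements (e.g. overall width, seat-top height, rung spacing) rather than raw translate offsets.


An open-topped rectangular box: outside dimensions 411×167×144 mm, with a uniform wall and base thickness of 16 mm. The base is a full 411×167 slab on the floor; four walls sit on top of the base. The front and back walls (the −y and +y sides) span the full width; the two side walls fit between them.


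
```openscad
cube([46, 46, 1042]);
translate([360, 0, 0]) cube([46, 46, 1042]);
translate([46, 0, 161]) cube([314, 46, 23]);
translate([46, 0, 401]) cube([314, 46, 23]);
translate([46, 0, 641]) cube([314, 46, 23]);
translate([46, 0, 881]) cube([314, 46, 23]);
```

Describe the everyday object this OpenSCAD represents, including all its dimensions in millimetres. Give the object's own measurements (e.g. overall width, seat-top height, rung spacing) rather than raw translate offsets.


A straight ladder. Two 46×46 mm vertical rails, 1042 mm tall, stand 406 mm apart (outside-to-outside) with their front faces coplanar on the −y side. 4 rungs, each 46 mm deep and 23 mm tall, span between the inner faces of the rails, front faces flush with the rails. The lowest rung's underside is at z = 161 mm and rungs are spaced 240 mm apart (underside to underside).


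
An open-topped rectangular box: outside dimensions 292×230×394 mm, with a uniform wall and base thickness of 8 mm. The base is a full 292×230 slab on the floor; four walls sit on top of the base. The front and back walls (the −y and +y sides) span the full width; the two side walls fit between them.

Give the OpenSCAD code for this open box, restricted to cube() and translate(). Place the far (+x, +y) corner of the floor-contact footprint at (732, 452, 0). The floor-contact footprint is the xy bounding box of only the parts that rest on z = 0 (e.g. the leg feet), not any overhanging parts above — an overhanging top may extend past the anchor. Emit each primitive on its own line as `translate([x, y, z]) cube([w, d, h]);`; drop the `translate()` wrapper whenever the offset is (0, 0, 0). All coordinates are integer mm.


translate([440, 222, 0]) cube([292, 230, 8]);
translate([440, 222, 8]) cube([292, 8, 386]);
translate([440, 444, 8]) cube([292, 8, 386]);
translate([440, 230, 8]) cube([8, 214, 386]);
translate([724, 230, 8]) cube([8, 214, 386]);


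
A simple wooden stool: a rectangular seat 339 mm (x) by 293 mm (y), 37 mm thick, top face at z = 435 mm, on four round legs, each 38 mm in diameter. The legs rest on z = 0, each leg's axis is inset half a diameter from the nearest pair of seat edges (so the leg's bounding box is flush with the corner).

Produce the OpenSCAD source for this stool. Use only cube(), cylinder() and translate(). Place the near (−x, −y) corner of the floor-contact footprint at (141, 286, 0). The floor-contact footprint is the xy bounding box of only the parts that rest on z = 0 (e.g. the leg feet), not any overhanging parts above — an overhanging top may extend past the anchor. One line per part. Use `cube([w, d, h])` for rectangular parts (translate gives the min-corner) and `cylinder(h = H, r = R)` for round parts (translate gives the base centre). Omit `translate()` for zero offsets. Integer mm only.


translate([141, 286, 398]) cube([339, 293, 37]);
translate([160, 305, 0]) cylinder(h = 398, r = 19);
translate([461, 305, 0]) cylinder(h = 398, r = 19);
translate([160, 560, 0]) cylinder(h = 398, r = 19);
translate([461, 560, 0]) cylinder(h = 398, r = 19);


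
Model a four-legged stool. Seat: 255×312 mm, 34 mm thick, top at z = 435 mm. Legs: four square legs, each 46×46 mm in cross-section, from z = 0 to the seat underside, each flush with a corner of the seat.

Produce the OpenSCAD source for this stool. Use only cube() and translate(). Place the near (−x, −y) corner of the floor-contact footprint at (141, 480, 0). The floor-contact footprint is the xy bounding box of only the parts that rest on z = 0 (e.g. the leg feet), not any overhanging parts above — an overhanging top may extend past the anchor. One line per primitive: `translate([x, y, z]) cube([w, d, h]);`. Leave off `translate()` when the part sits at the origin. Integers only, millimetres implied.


translate([141, 480, 401]) cube([255, 312, 34]);
translate([141, 480, 0]) cube([46, 46, 401]);
translate([350, 480, 0]) cube([46, 46, 401]);
translate([141, 746, 0]) cube([46, 46, 401]);
translate([350, 746, 0]) cube([46, 46, 401]);


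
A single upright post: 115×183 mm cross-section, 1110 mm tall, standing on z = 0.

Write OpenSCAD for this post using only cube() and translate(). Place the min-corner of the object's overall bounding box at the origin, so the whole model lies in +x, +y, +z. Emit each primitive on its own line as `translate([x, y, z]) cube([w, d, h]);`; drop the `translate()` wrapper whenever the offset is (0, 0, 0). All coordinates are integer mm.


cube([115, 183, 1110]);


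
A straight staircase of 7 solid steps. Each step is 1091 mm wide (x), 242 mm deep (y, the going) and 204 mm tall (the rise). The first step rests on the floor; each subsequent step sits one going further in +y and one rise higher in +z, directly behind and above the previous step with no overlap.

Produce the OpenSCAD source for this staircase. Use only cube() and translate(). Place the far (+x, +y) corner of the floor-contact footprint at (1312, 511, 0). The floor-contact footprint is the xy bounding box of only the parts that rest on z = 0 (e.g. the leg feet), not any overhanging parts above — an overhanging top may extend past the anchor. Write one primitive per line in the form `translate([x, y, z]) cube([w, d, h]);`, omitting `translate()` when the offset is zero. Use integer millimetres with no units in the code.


translate([221, 269, 0]) cube([1091, 242, 204]);
translate([221, 511, 204]) cube([1091, 242, 204]);
translate([221, 753, 408]) cube([1091, 242, 204]);
translate([221, 995, 612]) cube([1091, 242, 204]);
translate([221, 1237, 816]) cube([1091, 242, 204]);
translate([221, 1479, 1020]) cube([1091, 242, 204]);
translate([221, 1721, 1224]) cube([1091, 242, 204]);


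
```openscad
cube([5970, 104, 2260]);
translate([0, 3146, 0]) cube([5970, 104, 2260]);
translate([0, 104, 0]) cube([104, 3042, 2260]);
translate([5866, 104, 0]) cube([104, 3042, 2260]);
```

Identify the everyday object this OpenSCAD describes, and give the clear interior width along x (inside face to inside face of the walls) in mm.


A house (or room) frame. The interior width is 5762 mm.

Four 2260 mm walls enclosing a rectangle with no floor or roof — a room or house frame. Outside width is 5970 mm and wall thickness is 104 mm, so the interior width is 5970 − 2 × 104 = 5762 mm.


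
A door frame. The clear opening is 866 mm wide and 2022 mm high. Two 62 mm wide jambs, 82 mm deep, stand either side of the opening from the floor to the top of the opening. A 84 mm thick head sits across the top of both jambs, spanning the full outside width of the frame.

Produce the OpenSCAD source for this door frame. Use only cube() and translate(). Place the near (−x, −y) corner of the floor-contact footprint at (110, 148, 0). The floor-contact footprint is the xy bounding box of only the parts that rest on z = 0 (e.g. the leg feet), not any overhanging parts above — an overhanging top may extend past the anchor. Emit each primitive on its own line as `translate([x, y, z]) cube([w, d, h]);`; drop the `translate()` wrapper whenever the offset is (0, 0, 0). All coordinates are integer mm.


translate([110, 148, 0]) cube([62, 82, 2022]);
translate([1038, 148, 0]) cube([62, 82, 2022]);
translate([110, 148, 2022]) cube([990, 82, 84]);


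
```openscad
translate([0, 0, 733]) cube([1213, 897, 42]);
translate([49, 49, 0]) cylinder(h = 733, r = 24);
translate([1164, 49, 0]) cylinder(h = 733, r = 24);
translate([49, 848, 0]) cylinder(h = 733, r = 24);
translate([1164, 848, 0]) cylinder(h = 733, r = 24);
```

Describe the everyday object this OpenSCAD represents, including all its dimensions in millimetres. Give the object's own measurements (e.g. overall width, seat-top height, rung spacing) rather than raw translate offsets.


A rectangular dining table. The top is 1213×897×42 mm with its upper surface at z = 775 mm. It stands on four round legs of 48 mm diameter, each leg's bounding box inset 25 mm from the nearest pair of top edges, running from the floor to the underside of the top.


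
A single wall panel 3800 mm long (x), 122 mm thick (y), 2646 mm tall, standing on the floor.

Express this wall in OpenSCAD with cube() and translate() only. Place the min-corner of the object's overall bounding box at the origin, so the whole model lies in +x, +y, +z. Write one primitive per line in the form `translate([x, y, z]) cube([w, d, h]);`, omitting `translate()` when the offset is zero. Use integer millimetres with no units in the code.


cube([3800, 122, 2646]);


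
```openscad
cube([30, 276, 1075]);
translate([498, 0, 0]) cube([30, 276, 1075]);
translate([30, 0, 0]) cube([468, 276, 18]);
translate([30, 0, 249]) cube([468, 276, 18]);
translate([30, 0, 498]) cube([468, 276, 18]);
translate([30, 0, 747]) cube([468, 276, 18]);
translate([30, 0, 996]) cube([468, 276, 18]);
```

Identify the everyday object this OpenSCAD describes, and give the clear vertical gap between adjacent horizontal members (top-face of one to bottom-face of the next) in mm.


A bookshelf. The clear shelf gap is 231 mm.

Two tall side panels with 5 horizontal boards between them — a bookshelf. The first two shelf undersides are at z = 0 and z = 249; with shelf thickness 18, the clear gap is 249 − 0 − 18 = 231 mm.


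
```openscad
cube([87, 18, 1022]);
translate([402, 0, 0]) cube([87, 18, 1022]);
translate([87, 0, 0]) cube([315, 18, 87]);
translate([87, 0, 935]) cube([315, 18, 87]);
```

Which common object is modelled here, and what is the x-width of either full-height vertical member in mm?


A picture frame. The border width is 87 mm.

Four thin pieces enclosing a rectangular opening — a picture frame. The two full-height stiles are 1022 mm tall; the top rail sits at z = 935 and is 87 mm tall, so the border above the opening is 1022 − 935 = 87 mm, matching the stile x-width.


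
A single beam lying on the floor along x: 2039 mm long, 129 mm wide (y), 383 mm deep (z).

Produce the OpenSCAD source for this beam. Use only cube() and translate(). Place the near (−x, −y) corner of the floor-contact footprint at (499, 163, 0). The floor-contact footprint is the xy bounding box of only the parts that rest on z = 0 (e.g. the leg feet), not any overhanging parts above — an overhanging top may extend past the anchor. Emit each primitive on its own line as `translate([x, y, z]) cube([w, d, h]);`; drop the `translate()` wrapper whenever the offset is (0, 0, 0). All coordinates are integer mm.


translate([499, 163, 0]) cube([2039, 129, 383]);


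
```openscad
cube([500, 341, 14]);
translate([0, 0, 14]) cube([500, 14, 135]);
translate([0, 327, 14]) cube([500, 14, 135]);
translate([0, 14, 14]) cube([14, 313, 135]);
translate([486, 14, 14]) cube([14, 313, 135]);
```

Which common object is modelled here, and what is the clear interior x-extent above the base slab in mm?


An open box. The internal width is 472 mm.

A 500×341 base slab with four walls standing on it — an open box. The base is 500 mm wide and the walls are 14 mm thick, so the internal width is 500 − 2 × 14 = 472 mm.


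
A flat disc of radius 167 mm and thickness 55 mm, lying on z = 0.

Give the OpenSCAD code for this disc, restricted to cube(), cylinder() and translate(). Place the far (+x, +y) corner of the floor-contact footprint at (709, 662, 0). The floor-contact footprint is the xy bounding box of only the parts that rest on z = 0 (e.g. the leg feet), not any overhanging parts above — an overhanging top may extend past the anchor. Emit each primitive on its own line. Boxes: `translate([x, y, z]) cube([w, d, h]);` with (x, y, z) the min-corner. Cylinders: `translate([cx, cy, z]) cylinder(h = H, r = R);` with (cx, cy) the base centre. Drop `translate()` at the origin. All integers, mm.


translate([542, 495, 0]) cylinder(h = 55, r = 167);
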